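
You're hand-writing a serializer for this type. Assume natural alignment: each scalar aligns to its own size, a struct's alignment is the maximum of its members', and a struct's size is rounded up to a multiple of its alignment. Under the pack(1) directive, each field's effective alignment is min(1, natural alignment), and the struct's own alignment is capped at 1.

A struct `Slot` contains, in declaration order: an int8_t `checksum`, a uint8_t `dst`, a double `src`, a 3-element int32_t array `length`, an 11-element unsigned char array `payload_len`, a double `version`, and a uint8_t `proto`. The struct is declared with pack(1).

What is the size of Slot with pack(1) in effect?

0..1  checksum  (1B, 1-aligned)
1..2  dst  (1B, 1-aligned)
2..10  src  (8B, 1-aligned)
10..22  length  (12B, 1-aligned)
22..33  payload_len  (11B, 1-aligned)
33..41  version  (8B, 1-aligned)
41..42  proto  (1B, 1-aligned)
sizeof = 42, alignof = 1

42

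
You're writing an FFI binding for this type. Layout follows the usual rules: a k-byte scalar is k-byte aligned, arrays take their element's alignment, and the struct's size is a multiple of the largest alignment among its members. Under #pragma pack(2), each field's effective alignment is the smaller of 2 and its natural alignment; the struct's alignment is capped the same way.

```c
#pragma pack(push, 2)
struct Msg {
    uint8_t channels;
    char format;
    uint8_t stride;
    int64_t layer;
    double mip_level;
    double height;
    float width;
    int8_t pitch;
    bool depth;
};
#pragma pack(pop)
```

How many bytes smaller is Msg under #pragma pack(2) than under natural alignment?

natural layout:
  channels at 0 (size 1, align 1) → ends 1
  format at 1 (size 1, align 1) → ends 2
  stride at 2 (size 1, align 1) → ends 3
  pad 5 to align 8 for layer
  layer at 8 (size 8, align 8) → ends 16
  mip_level at 16 (size 8, align 8) → ends 24
  height at 24 (size 8, align 8) → ends 32
  width at 32 (size 4, align 4) → ends 36
  pitch at 36 (size 1, align 1) → ends 37
  depth at 37 (size 1, align 1) → ends 38
  tail pad 2 to reach multiple of 8
  total 40 bytes, alignment 8
packed(2) layout:
  channels at 0 (size 1, align 1) → ends 1
  format at 1 (size 1, align 1) → ends 2
  stride at 2 (size 1, align 1) → ends 3
  pad 1 to align 2 for layer
  layer at 4 (size 8, align 2) → ends 12
  mip_level at 12 (size 8, align 2) → ends 20
  height at 20 (size 8, align 2) → ends 28
  width at 28 (size 4, align 2) → ends 32
  pitch at 32 (size 1, align 1) → ends 33
  depth at 33 (size 1, align 1) → ends 34
  total 34 bytes, alignment 2
40 − 34 = 6

6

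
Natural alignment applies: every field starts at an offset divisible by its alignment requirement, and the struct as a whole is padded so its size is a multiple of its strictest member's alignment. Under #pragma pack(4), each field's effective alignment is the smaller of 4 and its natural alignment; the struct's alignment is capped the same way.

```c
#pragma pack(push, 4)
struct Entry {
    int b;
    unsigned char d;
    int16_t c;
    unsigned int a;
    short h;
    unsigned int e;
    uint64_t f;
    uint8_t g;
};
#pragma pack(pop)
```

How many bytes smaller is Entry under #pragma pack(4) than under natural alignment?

8

natural layout:
  b at 0 (size 4, align 4) → ends 4
  d at 4 (size 1, align 1) → ends 5
  pad 1 to align 2 for c
  c at 6 (size 2, align 2) → ends 8
  a at 8 (size 4, align 4) → ends 12
  h at 12 (size 2, align 2) → ends 14
  pad 2 to align 4 for e
  e at 16 (size 4, align 4) → ends 20
  pad 4 to align 8 for f
  f at 24 (size 8, align 8) → ends 32
  g at 32 (size 1, align 1) → ends 33
  tail pad 7 to reach multiple of 8
  total 40 bytes, alignment 8
packed(4) layout:
  b at 0 (size 4, align 4) → ends 4
  d at 4 (size 1, align 1) → ends 5
  pad 1 to align 2 for c
  c at 6 (size 2, align 2) → ends 8
  a at 8 (size 4, align 4) → ends 12
  h at 12 (size 2, align 2) → ends 14
  pad 2 to align 4 for e
  e at 16 (size 4, align 4) → ends 20
  f at 20 (size 8, align 4) → ends 28
  g at 28 (size 1, align 1) → ends 29
  tail pad 3 to reach multiple of 4
  total 32 bytes, alignment 4
40 − 32 = 8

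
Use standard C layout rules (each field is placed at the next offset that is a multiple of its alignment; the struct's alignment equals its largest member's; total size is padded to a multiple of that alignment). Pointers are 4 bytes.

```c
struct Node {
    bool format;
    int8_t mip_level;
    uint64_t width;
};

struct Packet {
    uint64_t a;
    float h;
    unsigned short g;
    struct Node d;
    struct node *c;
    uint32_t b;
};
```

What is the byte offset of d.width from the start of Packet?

24

Node: format at 0 (size 1, align 1) → ends 1; mip_level at 1 (size 1, align 1) → ends 2; pad 6 to align 8 for width; width at 8 (size 8, align 8) → ends 16; total 16 bytes, alignment 8
a at 0 (size 8, align 8) → ends 8
h at 8 (size 4, align 4) → ends 12
g at 12 (size 2, align 2) → ends 14
pad 2 to align 8 for d
d at 16 (size 16, align 8) → ends 32
within Node: width at 8
16 + 8 = 24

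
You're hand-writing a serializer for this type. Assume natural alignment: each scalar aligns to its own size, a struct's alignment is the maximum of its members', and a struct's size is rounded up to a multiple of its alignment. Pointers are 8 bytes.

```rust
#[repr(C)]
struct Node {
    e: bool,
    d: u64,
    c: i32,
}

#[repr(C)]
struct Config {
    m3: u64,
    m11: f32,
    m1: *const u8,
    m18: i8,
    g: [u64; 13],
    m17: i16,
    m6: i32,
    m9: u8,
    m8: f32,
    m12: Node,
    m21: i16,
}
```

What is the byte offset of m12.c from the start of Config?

Node: @0: e [1B, align 1] → 1; +7 pad (align 8); @8: d [8B, align 8] → 16; @16: c [4B, align 4] → 20; +4 tail pad (align 8); size 24, align 8
@0: m3 [8B, align 8] → 8
@8: m11 [4B, align 4] → 12
+4 pad (align 8)
@16: m1 [8B, align 8] → 24
@24: m18 [1B, align 1] → 25
+7 pad (align 8)
@32: g [104B, align 8] → 136
@136: m17 [2B, align 2] → 138
+2 pad (align 4)
@140: m6 [4B, align 4] → 144
@144: m9 [1B, align 1] → 145
+3 pad (align 4)
@148: m8 [4B, align 4] → 152
@152: m12 [24B, align 8] → 176
within Node: c at 16
152 + 16 = 168

168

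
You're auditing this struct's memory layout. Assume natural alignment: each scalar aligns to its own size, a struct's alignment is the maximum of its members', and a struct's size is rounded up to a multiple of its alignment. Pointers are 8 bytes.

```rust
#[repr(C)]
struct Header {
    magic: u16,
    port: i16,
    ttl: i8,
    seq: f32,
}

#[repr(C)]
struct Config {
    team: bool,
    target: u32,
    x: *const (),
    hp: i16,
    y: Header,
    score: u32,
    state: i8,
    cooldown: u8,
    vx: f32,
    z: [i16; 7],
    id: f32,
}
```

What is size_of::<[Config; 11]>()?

Header: 0..2  magic  (2B, 2-aligned); 2..4  port  (2B, 2-aligned); 4..5  ttl  (1B, 1-aligned); 5..8  -- padding (3B); 8..12  seq  (4B, 4-aligned); sizeof = 12, alignof = 4
0..1  team  (1B, 1-aligned)
1..4  -- padding (3B)
4..8  target  (4B, 4-aligned)
8..16  x  (8B, 8-aligned)
16..18  hp  (2B, 2-aligned)
18..20  -- padding (2B)
20..32  y  (12B, 4-aligned)
32..36  score  (4B, 4-aligned)
36..37  state  (1B, 1-aligned)
37..38  cooldown  (1B, 1-aligned)
38..40  -- padding (2B)
40..44  vx  (4B, 4-aligned)
44..58  z  (14B, 2-aligned)
58..60  -- padding (2B)
60..64  id  (4B, 4-aligned)
sizeof = 64, alignof = 8
array of 11: 11 × 64 = 704

704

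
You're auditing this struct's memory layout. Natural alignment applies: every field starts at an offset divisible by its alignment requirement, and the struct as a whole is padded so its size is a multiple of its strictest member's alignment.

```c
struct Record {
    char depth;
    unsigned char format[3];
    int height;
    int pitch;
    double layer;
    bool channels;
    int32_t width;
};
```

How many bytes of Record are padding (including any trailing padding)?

7

0..1  depth  (1B, 1-aligned)
1..4  format  (3B, 1-aligned)
4..8  height  (4B, 4-aligned)
8..12  pitch  (4B, 4-aligned)
12..16  -- padding (4B)
16..24  layer  (8B, 8-aligned)
24..25  channels  (1B, 1-aligned)
25..28  -- padding (3B)
28..32  width  (4B, 4-aligned)
sizeof = 32, alignof = 8
data bytes 25, size 32 → padding 7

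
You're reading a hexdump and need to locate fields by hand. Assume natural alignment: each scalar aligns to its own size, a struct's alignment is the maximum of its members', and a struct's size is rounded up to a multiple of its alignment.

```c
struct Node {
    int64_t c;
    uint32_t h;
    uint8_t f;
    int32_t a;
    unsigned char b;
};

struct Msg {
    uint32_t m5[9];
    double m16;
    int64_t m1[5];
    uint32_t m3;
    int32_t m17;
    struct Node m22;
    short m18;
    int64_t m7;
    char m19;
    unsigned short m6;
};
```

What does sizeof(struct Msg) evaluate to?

144 bytes

Node: c at 0 (size 8, align 8) → ends 8; h at 8 (size 4, align 4) → ends 12; f at 12 (size 1, align 1) → ends 13; pad 3 to align 4 for a; a at 16 (size 4, align 4) → ends 20; b at 20 (size 1, align 1) → ends 21; tail pad 3 to reach multiple of 8; total 24 bytes, alignment 8
m5 at 0 (size 36, align 4) → ends 36
pad 4 to align 8 for m16
m16 at 40 (size 8, align 8) → ends 48
m1 at 48 (size 40, align 8) → ends 88
m3 at 88 (size 4, align 4) → ends 92
m17 at 92 (size 4, align 4) → ends 96
m22 at 96 (size 24, align 8) → ends 120
m18 at 120 (size 2, align 2) → ends 122
pad 6 to align 8 for m7
m7 at 128 (size 8, align 8) → ends 136
m19 at 136 (size 1, align 1) → ends 137
pad 1 to align 2 for m6
m6 at 138 (size 2, align 2) → ends 140
tail pad 4 to reach multiple of 8
total 144 bytes, alignment 8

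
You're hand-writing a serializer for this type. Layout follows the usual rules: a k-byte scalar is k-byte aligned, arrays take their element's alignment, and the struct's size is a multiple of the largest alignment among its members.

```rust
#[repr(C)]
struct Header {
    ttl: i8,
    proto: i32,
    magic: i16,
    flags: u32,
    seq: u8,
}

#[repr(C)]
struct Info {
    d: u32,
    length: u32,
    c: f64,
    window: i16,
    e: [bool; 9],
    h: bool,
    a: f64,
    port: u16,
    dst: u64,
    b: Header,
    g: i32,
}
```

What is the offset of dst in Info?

Header: @0: ttl [1B, align 1] → 1; +3 pad (align 4); @4: proto [4B, align 4] → 8; @8: magic [2B, align 2] → 10; +2 pad (align 4); @12: flags [4B, align 4] → 16; @16: seq [1B, align 1] → 17; +3 tail pad (align 4); size 20, align 4
@0: d [4B, align 4] → 4
@4: length [4B, align 4] → 8
@8: c [8B, align 8] → 16
@16: window [2B, align 2] → 18
@18: e [9B, align 1] → 27
@27: h [1B, align 1] → 28
+4 pad (align 8)
@32: a [8B, align 8] → 40
@40: port [2B, align 2] → 42
+6 pad (align 8)
@48: dst [8B, align 8] → 56

48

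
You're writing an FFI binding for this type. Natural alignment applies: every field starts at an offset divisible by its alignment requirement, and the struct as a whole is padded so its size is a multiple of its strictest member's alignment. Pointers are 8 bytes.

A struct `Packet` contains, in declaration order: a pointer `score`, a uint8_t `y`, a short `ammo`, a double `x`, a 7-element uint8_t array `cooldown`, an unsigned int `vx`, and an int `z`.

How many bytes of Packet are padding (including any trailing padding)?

score at 0 (size 8, align 8) → ends 8
y at 8 (size 1, align 1) → ends 9
pad 1 to align 2 for ammo
ammo at 10 (size 2, align 2) → ends 12
pad 4 to align 8 for x
x at 16 (size 8, align 8) → ends 24
cooldown at 24 (size 7, align 1) → ends 31
pad 1 to align 4 for vx
vx at 32 (size 4, align 4) → ends 36
z at 36 (size 4, align 4) → ends 40
total 40 bytes, alignment 8
data bytes 34, size 40 → padding 6

6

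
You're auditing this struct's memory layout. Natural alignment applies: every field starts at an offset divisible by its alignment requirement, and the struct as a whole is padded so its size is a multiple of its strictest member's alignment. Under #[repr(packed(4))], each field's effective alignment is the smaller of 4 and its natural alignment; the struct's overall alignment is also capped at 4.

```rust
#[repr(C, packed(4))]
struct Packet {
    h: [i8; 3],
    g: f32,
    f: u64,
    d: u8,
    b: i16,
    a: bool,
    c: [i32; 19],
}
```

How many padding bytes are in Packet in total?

5

0..3  h  (3B, 1-aligned)
3..4  -- padding (1B)
4..8  g  (4B, 4-aligned)
8..16  f  (8B, 4-aligned)
16..17  d  (1B, 1-aligned)
17..18  -- padding (1B)
18..20  b  (2B, 2-aligned)
20..21  a  (1B, 1-aligned)
21..24  -- padding (3B)
24..100  c  (76B, 4-aligned)
sizeof = 100, alignof = 4
data bytes 95, size 100 → padding 5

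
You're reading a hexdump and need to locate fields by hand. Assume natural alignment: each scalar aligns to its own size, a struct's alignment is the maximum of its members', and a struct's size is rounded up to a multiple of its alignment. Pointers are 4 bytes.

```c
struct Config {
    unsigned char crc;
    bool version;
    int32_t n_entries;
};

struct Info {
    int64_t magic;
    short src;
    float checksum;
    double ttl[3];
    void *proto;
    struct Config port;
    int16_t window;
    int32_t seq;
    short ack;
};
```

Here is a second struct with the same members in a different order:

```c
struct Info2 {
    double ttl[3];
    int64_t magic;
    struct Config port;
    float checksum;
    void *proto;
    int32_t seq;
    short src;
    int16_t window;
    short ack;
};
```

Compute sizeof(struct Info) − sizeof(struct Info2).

0

Config: @0: crc [1B, align 1] → 1; @1: version [1B, align 1] → 2; +2 pad (align 4); @4: n_entries [4B, align 4] → 8; size 8, align 4
@0: magic [8B, align 8] → 8
@8: src [2B, align 2] → 10
+2 pad (align 4)
@12: checksum [4B, align 4] → 16
@16: ttl [24B, align 8] → 40
@40: proto [4B, align 4] → 44
@44: port [8B, align 4] → 52
@52: window [2B, align 2] → 54
+2 pad (align 4)
@56: seq [4B, align 4] → 60
@60: ack [2B, align 2] → 62
+2 tail pad (align 8)
size 64, align 8
— Info2 —
@0: ttl [24B, align 8] → 24
@24: magic [8B, align 8] → 32
@32: port [8B, align 4] → 40
@40: checksum [4B, align 4] → 44
@44: proto [4B, align 4] → 48
@48: seq [4B, align 4] → 52
@52: src [2B, align 2] → 54
@54: window [2B, align 2] → 56
@56: ack [2B, align 2] → 58
+6 tail pad (align 8)
size 64, align 8
64 − 64 = 0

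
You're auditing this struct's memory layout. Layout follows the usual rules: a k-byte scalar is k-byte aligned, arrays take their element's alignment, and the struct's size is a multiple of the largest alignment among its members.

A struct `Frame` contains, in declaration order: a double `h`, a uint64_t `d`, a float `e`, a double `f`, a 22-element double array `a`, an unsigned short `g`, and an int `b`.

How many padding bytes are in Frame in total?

6

@0: h [8B, align 8] → 8
@8: d [8B, align 8] → 16
@16: e [4B, align 4] → 20
+4 pad (align 8)
@24: f [8B, align 8] → 32
@32: a [176B, align 8] → 208
@208: g [2B, align 2] → 210
+2 pad (align 4)
@212: b [4B, align 4] → 216
size 216, align 8
data bytes 210, size 216 → padding 6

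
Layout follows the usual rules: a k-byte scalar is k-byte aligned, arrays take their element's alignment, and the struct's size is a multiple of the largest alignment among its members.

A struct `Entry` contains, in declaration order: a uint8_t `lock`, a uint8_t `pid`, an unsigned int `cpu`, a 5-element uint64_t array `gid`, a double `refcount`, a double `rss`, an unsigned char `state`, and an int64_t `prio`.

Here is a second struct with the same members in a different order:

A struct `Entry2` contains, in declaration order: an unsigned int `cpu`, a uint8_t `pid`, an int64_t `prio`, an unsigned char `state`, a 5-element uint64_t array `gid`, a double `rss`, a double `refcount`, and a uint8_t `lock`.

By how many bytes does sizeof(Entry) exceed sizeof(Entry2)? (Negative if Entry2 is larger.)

0..1  lock  (1B, 1-aligned)
1..2  pid  (1B, 1-aligned)
2..4  -- padding (2B)
4..8  cpu  (4B, 4-aligned)
8..48  gid  (40B, 8-aligned)
48..56  refcount  (8B, 8-aligned)
56..64  rss  (8B, 8-aligned)
64..65  state  (1B, 1-aligned)
65..72  -- padding (7B)
72..80  prio  (8B, 8-aligned)
sizeof = 80, alignof = 8
— Entry2 —
0..4  cpu  (4B, 4-aligned)
4..5  pid  (1B, 1-aligned)
5..8  -- padding (3B)
8..16  prio  (8B, 8-aligned)
16..17  state  (1B, 1-aligned)
17..24  -- padding (7B)
24..64  gid  (40B, 8-aligned)
64..72  rss  (8B, 8-aligned)
72..80  refcount  (8B, 8-aligned)
80..81  lock  (1B, 1-aligned)
81..88  -- tail padding (7B)
sizeof = 88, alignof = 8
80 − 88 = -8

-8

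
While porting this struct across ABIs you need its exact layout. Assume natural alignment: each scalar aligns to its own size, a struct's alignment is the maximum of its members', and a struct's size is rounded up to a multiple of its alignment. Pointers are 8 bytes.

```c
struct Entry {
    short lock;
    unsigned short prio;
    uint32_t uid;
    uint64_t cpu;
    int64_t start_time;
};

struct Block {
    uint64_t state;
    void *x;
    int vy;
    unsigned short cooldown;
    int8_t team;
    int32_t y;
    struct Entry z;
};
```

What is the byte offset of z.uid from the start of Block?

36

Entry: 0..2  lock  (2B, 2-aligned); 2..4  prio  (2B, 2-aligned); 4..8  uid  (4B, 4-aligned); 8..16  cpu  (8B, 8-aligned); 16..24  start_time  (8B, 8-aligned); sizeof = 24, alignof = 8
0..8  state  (8B, 8-aligned)
8..16  x  (8B, 8-aligned)
16..20  vy  (4B, 4-aligned)
20..22  cooldown  (2B, 2-aligned)
22..23  team  (1B, 1-aligned)
23..24  -- padding (1B)
24..28  y  (4B, 4-aligned)
28..32  -- padding (4B)
32..56  z  (24B, 8-aligned)
within Entry: uid at 4
32 + 4 = 36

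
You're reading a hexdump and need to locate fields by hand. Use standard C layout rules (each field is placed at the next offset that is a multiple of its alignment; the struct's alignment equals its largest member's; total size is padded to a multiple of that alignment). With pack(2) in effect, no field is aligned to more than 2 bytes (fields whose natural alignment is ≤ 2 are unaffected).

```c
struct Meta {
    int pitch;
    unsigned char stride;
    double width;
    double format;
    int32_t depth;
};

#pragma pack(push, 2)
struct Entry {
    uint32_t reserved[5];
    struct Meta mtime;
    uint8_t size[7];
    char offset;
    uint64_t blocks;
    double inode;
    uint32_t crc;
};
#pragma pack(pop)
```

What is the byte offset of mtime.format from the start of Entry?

Meta: @0: pitch [4B, align 4] → 4; @4: stride [1B, align 1] → 5; +3 pad (align 8); @8: width [8B, align 8] → 16; @16: format [8B, align 8] → 24; @24: depth [4B, align 4] → 28; +4 tail pad (align 8); size 32, align 8
@0: reserved [20B, align 2] → 20
@20: mtime [32B, align 2] → 52
within Meta: format at 16
20 + 16 = 36

36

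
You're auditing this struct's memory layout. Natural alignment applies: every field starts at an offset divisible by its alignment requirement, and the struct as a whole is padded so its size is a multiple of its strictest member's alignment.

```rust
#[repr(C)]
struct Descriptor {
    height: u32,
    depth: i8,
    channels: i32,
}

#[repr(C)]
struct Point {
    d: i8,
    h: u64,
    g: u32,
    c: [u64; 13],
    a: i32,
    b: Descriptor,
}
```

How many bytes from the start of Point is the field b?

132

Descriptor: height at 0 (size 4, align 4) → ends 4; depth at 4 (size 1, align 1) → ends 5; pad 3 to align 4 for channels; channels at 8 (size 4, align 4) → ends 12; total 12 bytes, alignment 4
d at 0 (size 1, align 1) → ends 1
pad 7 to align 8 for h
h at 8 (size 8, align 8) → ends 16
g at 16 (size 4, align 4) → ends 20
pad 4 to align 8 for c
c at 24 (size 104, align 8) → ends 128
a at 128 (size 4, align 4) → ends 132
b at 132 (size 12, align 4) → ends 144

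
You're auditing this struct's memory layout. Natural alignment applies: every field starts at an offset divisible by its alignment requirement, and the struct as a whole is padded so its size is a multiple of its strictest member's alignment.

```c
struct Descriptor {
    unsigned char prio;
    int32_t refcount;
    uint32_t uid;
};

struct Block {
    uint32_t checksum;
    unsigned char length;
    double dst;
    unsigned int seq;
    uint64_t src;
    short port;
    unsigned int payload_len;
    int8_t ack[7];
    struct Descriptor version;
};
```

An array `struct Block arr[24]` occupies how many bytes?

Descriptor: prio at 0 (size 1, align 1) → ends 1; pad 3 to align 4 for refcount; refcount at 4 (size 4, align 4) → ends 8; uid at 8 (size 4, align 4) → ends 12; total 12 bytes, alignment 4
checksum at 0 (size 4, align 4) → ends 4
length at 4 (size 1, align 1) → ends 5
pad 3 to align 8 for dst
dst at 8 (size 8, align 8) → ends 16
seq at 16 (size 4, align 4) → ends 20
pad 4 to align 8 for src
src at 24 (size 8, align 8) → ends 32
port at 32 (size 2, align 2) → ends 34
pad 2 to align 4 for payload_len
payload_len at 36 (size 4, align 4) → ends 40
ack at 40 (size 7, align 1) → ends 47
pad 1 to align 4 for version
version at 48 (size 12, align 4) → ends 60
tail pad 4 to reach multiple of 8
total 64 bytes, alignment 8
array of 24: 24 × 64 = 1536

1536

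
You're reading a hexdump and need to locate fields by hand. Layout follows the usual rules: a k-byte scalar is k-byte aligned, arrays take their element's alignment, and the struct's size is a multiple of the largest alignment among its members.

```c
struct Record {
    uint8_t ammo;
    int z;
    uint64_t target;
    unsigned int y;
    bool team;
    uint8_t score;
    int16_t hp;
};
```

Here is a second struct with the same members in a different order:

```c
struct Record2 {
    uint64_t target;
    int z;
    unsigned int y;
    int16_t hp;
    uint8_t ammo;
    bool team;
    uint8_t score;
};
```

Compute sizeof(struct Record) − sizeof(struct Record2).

0

ammo at 0 (size 1, align 1) → ends 1
pad 3 to align 4 for z
z at 4 (size 4, align 4) → ends 8
target at 8 (size 8, align 8) → ends 16
y at 16 (size 4, align 4) → ends 20
team at 20 (size 1, align 1) → ends 21
score at 21 (size 1, align 1) → ends 22
hp at 22 (size 2, align 2) → ends 24
total 24 bytes, alignment 8
— Record2 —
target at 0 (size 8, align 8) → ends 8
z at 8 (size 4, align 4) → ends 12
y at 12 (size 4, align 4) → ends 16
hp at 16 (size 2, align 2) → ends 18
ammo at 18 (size 1, align 1) → ends 19
team at 19 (size 1, align 1) → ends 20
score at 20 (size 1, align 1) → ends 21
tail pad 3 to reach multiple of 8
total 24 bytes, alignment 8
24 − 24 = 0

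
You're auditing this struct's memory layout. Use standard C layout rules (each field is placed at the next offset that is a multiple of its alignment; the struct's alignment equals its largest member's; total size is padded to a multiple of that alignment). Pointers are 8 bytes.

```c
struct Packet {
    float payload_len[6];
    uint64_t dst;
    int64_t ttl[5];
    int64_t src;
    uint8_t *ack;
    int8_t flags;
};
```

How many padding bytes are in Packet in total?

0..24  payload_len  (24B, 4-aligned)
24..32  dst  (8B, 8-aligned)
32..72  ttl  (40B, 8-aligned)
72..80  src  (8B, 8-aligned)
80..88  ack  (8B, 8-aligned)
88..89  flags  (1B, 1-aligned)
89..96  -- tail padding (7B)
sizeof = 96, alignof = 8
data bytes 89, size 96 → padding 7

7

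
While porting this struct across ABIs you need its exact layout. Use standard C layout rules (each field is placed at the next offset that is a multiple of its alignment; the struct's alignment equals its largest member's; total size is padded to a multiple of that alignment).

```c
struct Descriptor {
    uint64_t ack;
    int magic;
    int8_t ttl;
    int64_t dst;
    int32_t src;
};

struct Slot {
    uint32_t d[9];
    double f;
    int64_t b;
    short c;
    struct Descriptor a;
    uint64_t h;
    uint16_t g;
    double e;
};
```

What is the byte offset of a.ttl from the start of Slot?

Descriptor: ack at 0 (size 8, align 8) → ends 8; magic at 8 (size 4, align 4) → ends 12; ttl at 12 (size 1, align 1) → ends 13; pad 3 to align 8 for dst; dst at 16 (size 8, align 8) → ends 24; src at 24 (size 4, align 4) → ends 28; tail pad 4 to reach multiple of 8; total 32 bytes, alignment 8
d at 0 (size 36, align 4) → ends 36
pad 4 to align 8 for f
f at 40 (size 8, align 8) → ends 48
b at 48 (size 8, align 8) → ends 56
c at 56 (size 2, align 2) → ends 58
pad 6 to align 8 for a
a at 64 (size 32, align 8) → ends 96
within Descriptor: ttl at 12
64 + 12 = 76

76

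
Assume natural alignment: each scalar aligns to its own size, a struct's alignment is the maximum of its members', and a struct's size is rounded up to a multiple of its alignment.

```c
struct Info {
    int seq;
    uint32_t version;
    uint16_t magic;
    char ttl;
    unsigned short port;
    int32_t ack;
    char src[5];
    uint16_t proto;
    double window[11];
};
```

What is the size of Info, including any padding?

120 bytes

@0: seq [4B, align 4] → 4
@4: version [4B, align 4] → 8
@8: magic [2B, align 2] → 10
@10: ttl [1B, align 1] → 11
+1 pad (align 2)
@12: port [2B, align 2] → 14
+2 pad (align 4)
@16: ack [4B, align 4] → 20
@20: src [5B, align 1] → 25
+1 pad (align 2)
@26: proto [2B, align 2] → 28
+4 pad (align 8)
@32: window [88B, align 8] → 120
size 120, align 8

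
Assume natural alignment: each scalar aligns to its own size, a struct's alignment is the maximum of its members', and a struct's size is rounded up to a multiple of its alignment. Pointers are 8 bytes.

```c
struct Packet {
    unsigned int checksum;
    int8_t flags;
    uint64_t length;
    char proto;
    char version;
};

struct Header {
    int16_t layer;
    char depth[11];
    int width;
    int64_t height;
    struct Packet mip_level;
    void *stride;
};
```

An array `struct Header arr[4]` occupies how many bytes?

Packet: 0..4  checksum  (4B, 4-aligned); 4..5  flags  (1B, 1-aligned); 5..8  -- padding (3B); 8..16  length  (8B, 8-aligned); 16..17  proto  (1B, 1-aligned); 17..18  version  (1B, 1-aligned); 18..24  -- tail padding (6B); sizeof = 24, alignof = 8
0..2  layer  (2B, 2-aligned)
2..13  depth  (11B, 1-aligned)
13..16  -- padding (3B)
16..20  width  (4B, 4-aligned)
20..24  -- padding (4B)
24..32  height  (8B, 8-aligned)
32..56  mip_level  (24B, 8-aligned)
56..64  stride  (8B, 8-aligned)
sizeof = 64, alignof = 8
array of 4: 4 × 64 = 256

256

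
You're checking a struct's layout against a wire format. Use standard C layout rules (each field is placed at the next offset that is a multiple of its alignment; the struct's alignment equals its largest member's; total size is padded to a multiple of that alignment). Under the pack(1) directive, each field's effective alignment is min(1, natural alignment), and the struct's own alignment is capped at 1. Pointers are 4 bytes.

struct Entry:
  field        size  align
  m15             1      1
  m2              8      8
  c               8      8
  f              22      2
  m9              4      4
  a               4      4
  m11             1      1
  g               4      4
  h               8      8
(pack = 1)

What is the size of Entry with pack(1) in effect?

m15 at 0 (size 1, align 1) → ends 1
m2 at 1 (size 8, align 1) → ends 9
c at 9 (size 8, align 1) → ends 17
f at 17 (size 22, align 1) → ends 39
m9 at 39 (size 4, align 1) → ends 43
a at 43 (size 4, align 1) → ends 47
m11 at 47 (size 1, align 1) → ends 48
g at 48 (size 4, align 1) → ends 52
h at 52 (size 8, align 1) → ends 60
total 60 bytes, alignment 1

60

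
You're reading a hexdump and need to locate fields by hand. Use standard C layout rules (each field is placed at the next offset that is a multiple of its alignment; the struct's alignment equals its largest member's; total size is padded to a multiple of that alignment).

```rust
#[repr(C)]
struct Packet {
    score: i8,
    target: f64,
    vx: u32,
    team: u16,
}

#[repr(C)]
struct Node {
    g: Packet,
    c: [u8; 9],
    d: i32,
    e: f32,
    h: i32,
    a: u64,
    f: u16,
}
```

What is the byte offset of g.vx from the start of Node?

Packet: score at 0 (size 1, align 1) → ends 1; pad 7 to align 8 for target; target at 8 (size 8, align 8) → ends 16; vx at 16 (size 4, align 4) → ends 20; team at 20 (size 2, align 2) → ends 22; tail pad 2 to reach multiple of 8; total 24 bytes, alignment 8
g at 0 (size 24, align 8) → ends 24
within Packet: vx at 16
0 + 16 = 16

16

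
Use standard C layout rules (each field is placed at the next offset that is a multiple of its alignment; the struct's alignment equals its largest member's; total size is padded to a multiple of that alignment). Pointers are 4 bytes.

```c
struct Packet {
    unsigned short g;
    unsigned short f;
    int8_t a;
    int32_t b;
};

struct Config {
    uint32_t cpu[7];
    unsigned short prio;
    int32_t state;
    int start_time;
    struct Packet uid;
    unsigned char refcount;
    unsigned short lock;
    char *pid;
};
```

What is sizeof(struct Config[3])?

180

Packet: g at 0 (size 2, align 2) → ends 2; f at 2 (size 2, align 2) → ends 4; a at 4 (size 1, align 1) → ends 5; pad 3 to align 4 for b; b at 8 (size 4, align 4) → ends 12; total 12 bytes, alignment 4
cpu at 0 (size 28, align 4) → ends 28
prio at 28 (size 2, align 2) → ends 30
pad 2 to align 4 for state
state at 32 (size 4, align 4) → ends 36
start_time at 36 (size 4, align 4) → ends 40
uid at 40 (size 12, align 4) → ends 52
refcount at 52 (size 1, align 1) → ends 53
pad 1 to align 2 for lock
lock at 54 (size 2, align 2) → ends 56
pid at 56 (size 4, align 4) → ends 60
total 60 bytes, alignment 4
array of 3: 3 × 60 = 180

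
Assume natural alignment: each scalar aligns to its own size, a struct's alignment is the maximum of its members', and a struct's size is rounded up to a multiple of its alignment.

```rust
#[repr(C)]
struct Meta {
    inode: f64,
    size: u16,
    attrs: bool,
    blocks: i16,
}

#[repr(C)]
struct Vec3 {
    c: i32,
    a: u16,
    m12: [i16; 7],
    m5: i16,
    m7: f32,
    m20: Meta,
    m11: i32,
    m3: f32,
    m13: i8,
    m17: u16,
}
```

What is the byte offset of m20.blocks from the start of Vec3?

Meta: 0..8  inode  (8B, 8-aligned); 8..10  size  (2B, 2-aligned); 10..11  attrs  (1B, 1-aligned); 11..12  -- padding (1B); 12..14  blocks  (2B, 2-aligned); 14..16  -- tail padding (2B); sizeof = 16, alignof = 8
0..4  c  (4B, 4-aligned)
4..6  a  (2B, 2-aligned)
6..20  m12  (14B, 2-aligned)
20..22  m5  (2B, 2-aligned)
22..24  -- padding (2B)
24..28  m7  (4B, 4-aligned)
28..32  -- padding (4B)
32..48  m20  (16B, 8-aligned)
within Meta: blocks at 12
32 + 12 = 44

44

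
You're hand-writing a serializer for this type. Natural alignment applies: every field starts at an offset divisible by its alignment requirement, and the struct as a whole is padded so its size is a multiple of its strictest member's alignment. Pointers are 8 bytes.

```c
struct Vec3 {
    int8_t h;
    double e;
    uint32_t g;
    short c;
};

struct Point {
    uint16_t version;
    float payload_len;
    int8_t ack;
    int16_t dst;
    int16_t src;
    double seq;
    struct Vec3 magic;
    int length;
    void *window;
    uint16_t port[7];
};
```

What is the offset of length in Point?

Vec3: 0..1  h  (1B, 1-aligned); 1..8  -- padding (7B); 8..16  e  (8B, 8-aligned); 16..20  g  (4B, 4-aligned); 20..22  c  (2B, 2-aligned); 22..24  -- tail padding (2B); sizeof = 24, alignof = 8
0..2  version  (2B, 2-aligned)
2..4  -- padding (2B)
4..8  payload_len  (4B, 4-aligned)
8..9  ack  (1B, 1-aligned)
9..10  -- padding (1B)
10..12  dst  (2B, 2-aligned)
12..14  src  (2B, 2-aligned)
14..16  -- padding (2B)
16..24  seq  (8B, 8-aligned)
24..48  magic  (24B, 8-aligned)
48..52  length  (4B, 4-aligned)

48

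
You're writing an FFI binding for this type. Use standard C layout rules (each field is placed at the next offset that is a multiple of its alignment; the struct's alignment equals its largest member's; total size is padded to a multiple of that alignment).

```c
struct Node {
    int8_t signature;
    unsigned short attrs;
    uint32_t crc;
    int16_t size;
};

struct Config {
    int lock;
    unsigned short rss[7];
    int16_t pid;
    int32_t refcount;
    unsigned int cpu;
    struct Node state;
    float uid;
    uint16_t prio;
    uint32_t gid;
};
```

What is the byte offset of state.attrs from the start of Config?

Node: signature at 0 (size 1, align 1) → ends 1; pad 1 to align 2 for attrs; attrs at 2 (size 2, align 2) → ends 4; crc at 4 (size 4, align 4) → ends 8; size at 8 (size 2, align 2) → ends 10; tail pad 2 to reach multiple of 4; total 12 bytes, alignment 4
lock at 0 (size 4, align 4) → ends 4
rss at 4 (size 14, align 2) → ends 18
pid at 18 (size 2, align 2) → ends 20
refcount at 20 (size 4, align 4) → ends 24
cpu at 24 (size 4, align 4) → ends 28
state at 28 (size 12, align 4) → ends 40
within Node: attrs at 2
28 + 2 = 30

30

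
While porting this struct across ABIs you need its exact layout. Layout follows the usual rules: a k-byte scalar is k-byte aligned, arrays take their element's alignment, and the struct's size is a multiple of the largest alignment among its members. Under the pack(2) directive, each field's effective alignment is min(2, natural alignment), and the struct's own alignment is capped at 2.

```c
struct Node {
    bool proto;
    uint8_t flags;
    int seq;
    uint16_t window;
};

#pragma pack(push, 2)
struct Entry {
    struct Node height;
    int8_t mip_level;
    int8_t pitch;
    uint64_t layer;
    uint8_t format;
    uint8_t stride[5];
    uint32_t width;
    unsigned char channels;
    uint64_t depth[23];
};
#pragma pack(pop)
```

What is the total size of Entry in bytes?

Node: proto at 0 (size 1, align 1) → ends 1; flags at 1 (size 1, align 1) → ends 2; pad 2 to align 4 for seq; seq at 4 (size 4, align 4) → ends 8; window at 8 (size 2, align 2) → ends 10; tail pad 2 to reach multiple of 4; total 12 bytes, alignment 4
height at 0 (size 12, align 2) → ends 12
mip_level at 12 (size 1, align 1) → ends 13
pitch at 13 (size 1, align 1) → ends 14
layer at 14 (size 8, align 2) → ends 22
format at 22 (size 1, align 1) → ends 23
stride at 23 (size 5, align 1) → ends 28
width at 28 (size 4, align 2) → ends 32
channels at 32 (size 1, align 1) → ends 33
pad 1 to align 2 for depth
depth at 34 (size 184, align 2) → ends 218
total 218 bytes, alignment 2

218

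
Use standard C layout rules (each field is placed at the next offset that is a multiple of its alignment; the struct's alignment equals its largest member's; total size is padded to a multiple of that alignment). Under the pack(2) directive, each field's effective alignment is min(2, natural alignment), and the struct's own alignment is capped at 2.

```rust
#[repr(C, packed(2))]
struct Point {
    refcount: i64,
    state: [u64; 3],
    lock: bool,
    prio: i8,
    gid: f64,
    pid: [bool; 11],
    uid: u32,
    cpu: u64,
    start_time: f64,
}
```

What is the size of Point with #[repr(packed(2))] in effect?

@0: refcount [8B, align 2] → 8
@8: state [24B, align 2] → 32
@32: lock [1B, align 1] → 33
@33: prio [1B, align 1] → 34
@34: gid [8B, align 2] → 42
@42: pid [11B, align 1] → 53
+1 pad (align 2)
@54: uid [4B, align 2] → 58
@58: cpu [8B, align 2] → 66
@66: start_time [8B, align 2] → 74
size 74, align 2

74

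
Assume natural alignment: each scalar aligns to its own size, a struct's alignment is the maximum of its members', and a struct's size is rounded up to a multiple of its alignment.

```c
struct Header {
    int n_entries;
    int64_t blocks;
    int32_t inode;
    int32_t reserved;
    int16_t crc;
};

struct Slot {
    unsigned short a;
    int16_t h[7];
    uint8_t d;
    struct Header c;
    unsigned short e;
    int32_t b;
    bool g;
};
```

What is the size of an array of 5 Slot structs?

Header: @0: n_entries [4B, align 4] → 4; +4 pad (align 8); @8: blocks [8B, align 8] → 16; @16: inode [4B, align 4] → 20; @20: reserved [4B, align 4] → 24; @24: crc [2B, align 2] → 26; +6 tail pad (align 8); size 32, align 8
@0: a [2B, align 2] → 2
@2: h [14B, align 2] → 16
@16: d [1B, align 1] → 17
+7 pad (align 8)
@24: c [32B, align 8] → 56
@56: e [2B, align 2] → 58
+2 pad (align 4)
@60: b [4B, align 4] → 64
@64: g [1B, align 1] → 65
+7 tail pad (align 8)
size 72, align 8
array of 5: 5 × 72 = 360

360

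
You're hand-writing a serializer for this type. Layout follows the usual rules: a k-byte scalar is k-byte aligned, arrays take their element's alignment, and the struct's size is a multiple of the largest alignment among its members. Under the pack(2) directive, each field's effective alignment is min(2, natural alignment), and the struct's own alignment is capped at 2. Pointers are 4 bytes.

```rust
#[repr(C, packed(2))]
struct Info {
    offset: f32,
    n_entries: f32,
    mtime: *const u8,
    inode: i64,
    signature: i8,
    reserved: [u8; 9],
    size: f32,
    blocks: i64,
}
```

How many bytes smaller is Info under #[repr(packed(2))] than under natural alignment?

6

natural layout:
  @0: offset [4B, align 4] → 4
  @4: n_entries [4B, align 4] → 8
  @8: mtime [4B, align 4] → 12
  +4 pad (align 8)
  @16: inode [8B, align 8] → 24
  @24: signature [1B, align 1] → 25
  @25: reserved [9B, align 1] → 34
  +2 pad (align 4)
  @36: size [4B, align 4] → 40
  @40: blocks [8B, align 8] → 48
  size 48, align 8
packed(2) layout:
  @0: offset [4B, align 2] → 4
  @4: n_entries [4B, align 2] → 8
  @8: mtime [4B, align 2] → 12
  @12: inode [8B, align 2] → 20
  @20: signature [1B, align 1] → 21
  @21: reserved [9B, align 1] → 30
  @30: size [4B, align 2] → 34
  @34: blocks [8B, align 2] → 42
  size 42, align 2
48 − 42 = 6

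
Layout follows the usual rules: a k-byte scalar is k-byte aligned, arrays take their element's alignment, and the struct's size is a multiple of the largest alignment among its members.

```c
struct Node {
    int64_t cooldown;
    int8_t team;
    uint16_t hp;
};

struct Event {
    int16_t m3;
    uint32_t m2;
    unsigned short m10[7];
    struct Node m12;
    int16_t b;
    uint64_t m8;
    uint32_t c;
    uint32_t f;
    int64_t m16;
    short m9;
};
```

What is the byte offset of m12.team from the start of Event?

Node: cooldown at 0 (size 8, align 8) → ends 8; team at 8 (size 1, align 1) → ends 9; pad 1 to align 2 for hp; hp at 10 (size 2, align 2) → ends 12; tail pad 4 to reach multiple of 8; total 16 bytes, alignment 8
m3 at 0 (size 2, align 2) → ends 2
pad 2 to align 4 for m2
m2 at 4 (size 4, align 4) → ends 8
m10 at 8 (size 14, align 2) → ends 22
pad 2 to align 8 for m12
m12 at 24 (size 16, align 8) → ends 40
within Node: team at 8
24 + 8 = 32

32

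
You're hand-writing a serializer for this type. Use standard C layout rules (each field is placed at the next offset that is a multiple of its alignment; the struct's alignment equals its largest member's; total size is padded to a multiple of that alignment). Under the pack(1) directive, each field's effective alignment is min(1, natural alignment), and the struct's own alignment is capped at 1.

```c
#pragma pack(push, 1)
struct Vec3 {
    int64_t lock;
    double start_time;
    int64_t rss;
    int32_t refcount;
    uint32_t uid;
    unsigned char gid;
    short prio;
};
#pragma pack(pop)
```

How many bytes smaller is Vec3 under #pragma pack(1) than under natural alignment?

natural layout:
  0..8  lock  (8B, 8-aligned)
  8..16  start_time  (8B, 8-aligned)
  16..24  rss  (8B, 8-aligned)
  24..28  refcount  (4B, 4-aligned)
  28..32  uid  (4B, 4-aligned)
  32..33  gid  (1B, 1-aligned)
  33..34  -- padding (1B)
  34..36  prio  (2B, 2-aligned)
  36..40  -- tail padding (4B)
  sizeof = 40, alignof = 8
packed(1) layout:
  0..8  lock  (8B, 1-aligned)
  8..16  start_time  (8B, 1-aligned)
  16..24  rss  (8B, 1-aligned)
  24..28  refcount  (4B, 1-aligned)
  28..32  uid  (4B, 1-aligned)
  32..33  gid  (1B, 1-aligned)
  33..35  prio  (2B, 1-aligned)
  sizeof = 35, alignof = 1
40 − 35 = 5

5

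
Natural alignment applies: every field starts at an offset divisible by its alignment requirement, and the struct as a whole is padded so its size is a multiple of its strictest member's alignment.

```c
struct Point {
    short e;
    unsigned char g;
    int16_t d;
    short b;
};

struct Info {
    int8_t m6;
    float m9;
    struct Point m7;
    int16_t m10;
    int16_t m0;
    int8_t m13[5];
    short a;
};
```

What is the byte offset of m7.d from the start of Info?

12

Point: 0..2  e  (2B, 2-aligned); 2..3  g  (1B, 1-aligned); 3..4  -- padding (1B); 4..6  d  (2B, 2-aligned); 6..8  b  (2B, 2-aligned); sizeof = 8, alignof = 2
0..1  m6  (1B, 1-aligned)
1..4  -- padding (3B)
4..8  m9  (4B, 4-aligned)
8..16  m7  (8B, 2-aligned)
within Point: d at 4
8 + 4 = 12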